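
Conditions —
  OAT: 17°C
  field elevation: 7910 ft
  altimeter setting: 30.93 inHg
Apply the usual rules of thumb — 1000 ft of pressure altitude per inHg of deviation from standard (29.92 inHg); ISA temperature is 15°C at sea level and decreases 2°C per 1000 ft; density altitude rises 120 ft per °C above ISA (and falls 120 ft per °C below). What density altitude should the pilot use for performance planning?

Pressure altitude = 7910 + (29.92 − 30.93) × 1000 = 7910 + (-1010) = 6900 ft.
ISA temperature at 6900 ft = 15 − 2 × (6900/1000) = 1.2°C.
ISA deviation = 17 − 1.2 = +15.8°C.
Density altitude = 6900 + 120 × (15.8) = 8796 ft.

8796 ft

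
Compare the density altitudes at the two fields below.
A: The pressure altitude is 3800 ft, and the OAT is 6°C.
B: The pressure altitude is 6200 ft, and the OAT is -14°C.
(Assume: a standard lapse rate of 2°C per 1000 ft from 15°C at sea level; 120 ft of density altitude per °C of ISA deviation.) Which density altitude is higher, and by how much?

B by 576 ft

A: ISA temp = 7.4°C, deviation -1.4°C, DA = 3800 + 120 × (-1.4) = 3632 ft.
B: ISA temp = 2.6°C, deviation -16.6°C, DA = 6200 + 120 × (-16.6) = 4208 ft.
B is higher by 4208 − 3632 = 576 ft.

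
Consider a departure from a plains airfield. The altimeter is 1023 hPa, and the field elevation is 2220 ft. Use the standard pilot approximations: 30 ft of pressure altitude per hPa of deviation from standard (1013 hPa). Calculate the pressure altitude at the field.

Pressure correction = (1013 − 1023) × 30 = -300 ft.
Pressure altitude = 2220 + (-300) = 1920 ft.

1920 ft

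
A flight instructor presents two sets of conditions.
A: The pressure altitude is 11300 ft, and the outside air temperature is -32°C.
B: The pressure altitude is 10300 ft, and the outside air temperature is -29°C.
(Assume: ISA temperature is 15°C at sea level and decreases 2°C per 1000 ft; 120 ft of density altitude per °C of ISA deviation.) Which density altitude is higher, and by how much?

A: ISA temp = -7.6°C, deviation -24.4°C, DA = 11300 + 120 × (-24.4) = 8372 ft.
B: ISA temp = -5.6°C, deviation -23.4°C, DA = 10300 + 120 × (-23.4) = 7492 ft.
A is higher by 8372 − 7492 = 880 ft.

A by 880 ft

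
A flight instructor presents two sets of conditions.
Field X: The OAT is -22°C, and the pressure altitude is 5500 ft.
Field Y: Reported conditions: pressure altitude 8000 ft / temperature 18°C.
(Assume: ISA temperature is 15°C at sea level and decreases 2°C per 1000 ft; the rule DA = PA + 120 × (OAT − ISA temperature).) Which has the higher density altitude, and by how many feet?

Field Y by 7900 ft

Field X: ISA temp = 4°C, deviation -26°C, DA = 5500 + 120 × (-26) = 2380 ft.
Field Y: ISA temp = -1°C, deviation +19°C, DA = 8000 + 120 × 19 = 10280 ft.
Field Y is higher by 10280 − 2380 = 7900 ft.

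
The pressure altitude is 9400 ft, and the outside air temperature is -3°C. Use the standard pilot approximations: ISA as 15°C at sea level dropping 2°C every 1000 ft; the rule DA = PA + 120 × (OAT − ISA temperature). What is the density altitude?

ISA temperature at 9400 ft = 15 − 2 × (9400/1000) = -3.8°C.
ISA deviation = -3 − (-3.8) = +0.8°C.
Density altitude = 9400 + 120 × (0.8) = 9400 + (+96) = 9496 ft.

9496 ft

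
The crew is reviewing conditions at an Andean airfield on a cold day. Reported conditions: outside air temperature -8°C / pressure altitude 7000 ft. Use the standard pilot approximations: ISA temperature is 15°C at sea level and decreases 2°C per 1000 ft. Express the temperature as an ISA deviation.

ISA temperature at 7000 ft = 15 − 2 × (7000/1000) = 1°C.
Deviation = OAT − ISA = -8 − 1 = -9°C.

ISA-9°C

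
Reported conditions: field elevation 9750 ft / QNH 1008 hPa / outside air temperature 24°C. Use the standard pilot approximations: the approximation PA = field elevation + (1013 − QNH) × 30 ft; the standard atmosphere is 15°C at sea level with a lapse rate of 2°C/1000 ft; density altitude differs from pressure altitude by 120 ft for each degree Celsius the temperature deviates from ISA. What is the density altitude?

Pressure altitude = 9750 + (1013 − 1008) × 30 = 9750 + (+150) = 9900 ft.
ISA temperature at 9900 ft = 15 − 2 × (9900/1000) = -4.8°C.
ISA deviation = 24 − (-4.8) = +28.8°C.
Density altitude = 9900 + 120 × (28.8) = 13356 ft.

13356 ft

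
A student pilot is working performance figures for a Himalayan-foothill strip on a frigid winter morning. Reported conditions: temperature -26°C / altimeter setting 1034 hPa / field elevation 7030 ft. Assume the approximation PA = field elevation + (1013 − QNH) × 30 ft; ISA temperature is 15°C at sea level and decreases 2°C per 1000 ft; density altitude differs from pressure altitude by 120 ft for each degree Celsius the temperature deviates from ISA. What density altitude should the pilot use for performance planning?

Pressure altitude = 7030 + (1013 − 1034) × 30 = 7030 + (-630) = 6400 ft.
ISA temperature at 6400 ft = 15 − 2 × (6400/1000) = 2.2°C.
ISA deviation = -26 − 2.2 = -28.2°C.
Density altitude = 6400 + 120 × (-28.2) = 3016 ft.

3016 ft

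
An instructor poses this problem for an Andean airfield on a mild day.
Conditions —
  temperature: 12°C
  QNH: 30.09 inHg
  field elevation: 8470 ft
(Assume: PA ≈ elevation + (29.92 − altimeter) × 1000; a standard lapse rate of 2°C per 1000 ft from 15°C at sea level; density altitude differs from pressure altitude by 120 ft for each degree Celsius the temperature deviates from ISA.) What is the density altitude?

9932 ft

Pressure altitude = 8470 + (29.92 − 30.09) × 1000 = 8470 + (-170) = 8300 ft.
ISA temperature at 8300 ft = 15 − 2 × (8300/1000) = -1.6°C.
ISA deviation = 12 − (-1.6) = +13.6°C.
Density altitude = 8300 + 120 × (13.6) = 9932 ft.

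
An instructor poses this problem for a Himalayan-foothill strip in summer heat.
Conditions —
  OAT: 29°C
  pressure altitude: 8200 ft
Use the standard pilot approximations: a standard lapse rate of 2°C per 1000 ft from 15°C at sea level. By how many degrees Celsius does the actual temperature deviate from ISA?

ISA+30.4°C

ISA temperature at 8200 ft = 15 − 2 × (8200/1000) = -1.4°C.
Deviation = OAT − ISA = 29 − (-1.4) = +30.4°C.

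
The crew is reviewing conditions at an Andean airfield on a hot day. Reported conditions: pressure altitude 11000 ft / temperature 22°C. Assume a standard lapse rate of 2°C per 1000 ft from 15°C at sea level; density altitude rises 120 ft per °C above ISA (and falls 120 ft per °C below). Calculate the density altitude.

14480 ft

ISA temperature at 11000 ft = 15 − 2 × (11000/1000) = -7°C.
ISA deviation = 22 − (-7) = +29°C.
Density altitude = 11000 + 120 × (29) = 11000 + (+3480) = 14480 ft.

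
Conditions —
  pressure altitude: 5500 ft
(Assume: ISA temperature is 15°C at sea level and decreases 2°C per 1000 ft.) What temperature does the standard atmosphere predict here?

4°C

ISA temperature = 15 − 2 × (5500/1000) = 15 − 11 = 4°C.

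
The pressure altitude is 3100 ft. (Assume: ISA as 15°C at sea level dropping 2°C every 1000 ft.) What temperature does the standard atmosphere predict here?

ISA temperature = 15 − 2 × (3100/1000) = 15 − 6.2 = 8.8°C.

8.8°C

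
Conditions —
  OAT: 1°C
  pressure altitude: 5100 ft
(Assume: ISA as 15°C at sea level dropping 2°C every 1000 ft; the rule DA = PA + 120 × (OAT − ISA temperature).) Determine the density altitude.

ISA temperature at 5100 ft = 15 − 2 × (5100/1000) = 4.8°C.
ISA deviation = 1 − 4.8 = -3.8°C.
Density altitude = 5100 + 120 × (-3.8) = 5100 + (-456) = 4644 ft.

4644 ft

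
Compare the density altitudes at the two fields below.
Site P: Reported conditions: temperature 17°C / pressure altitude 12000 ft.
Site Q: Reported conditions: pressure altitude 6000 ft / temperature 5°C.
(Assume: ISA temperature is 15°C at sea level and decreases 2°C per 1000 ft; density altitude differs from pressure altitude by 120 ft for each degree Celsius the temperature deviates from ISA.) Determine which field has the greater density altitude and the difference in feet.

Site P: ISA temp = -9°C, deviation +26°C, DA = 12000 + 120 × 26 = 15120 ft.
Site Q: ISA temp = 3°C, deviation +2°C, DA = 6000 + 120 × 2 = 6240 ft.
Site P is higher by 15120 − 6240 = 8880 ft.

Site P by 8880 ft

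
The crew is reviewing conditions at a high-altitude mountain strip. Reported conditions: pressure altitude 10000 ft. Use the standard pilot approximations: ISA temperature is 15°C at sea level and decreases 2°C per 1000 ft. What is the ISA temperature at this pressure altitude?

ISA temperature = 15 − 2 × (10000/1000) = 15 − 20 = -5°C.

-5°C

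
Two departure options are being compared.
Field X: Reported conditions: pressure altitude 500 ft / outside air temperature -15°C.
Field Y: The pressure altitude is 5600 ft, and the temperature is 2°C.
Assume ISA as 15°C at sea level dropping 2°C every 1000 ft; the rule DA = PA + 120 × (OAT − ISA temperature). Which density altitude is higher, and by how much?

Field X: ISA temp = 14°C, deviation -29°C, DA = 500 + 120 × (-29) = -2980 ft.
Field Y: ISA temp = 3.8°C, deviation -1.8°C, DA = 5600 + 120 × (-1.8) = 5384 ft.
Field Y is higher by 5384 − (-2980) = 8364 ft.

Field Y by 8364 ft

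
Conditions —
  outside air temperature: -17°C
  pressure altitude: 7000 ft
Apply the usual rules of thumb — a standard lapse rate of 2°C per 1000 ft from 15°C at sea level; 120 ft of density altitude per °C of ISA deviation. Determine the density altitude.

4840 ft

ISA temperature at 7000 ft = 15 − 2 × (7000/1000) = 1°C.
ISA deviation = -17 − 1 = -18°C.
Density altitude = 7000 + 120 × (-18) = 7000 + (-2160) = 4840 ft.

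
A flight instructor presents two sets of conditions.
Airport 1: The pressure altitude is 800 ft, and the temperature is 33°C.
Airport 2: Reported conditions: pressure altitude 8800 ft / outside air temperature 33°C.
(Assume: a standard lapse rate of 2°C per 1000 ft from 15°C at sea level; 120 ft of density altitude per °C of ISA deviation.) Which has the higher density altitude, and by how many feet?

Airport 2 by 9920 ft

Airport 1: ISA temp = 13.4°C, deviation +19.6°C, DA = 800 + 120 × 19.6 = 3152 ft.
Airport 2: ISA temp = -2.6°C, deviation +35.6°C, DA = 8800 + 120 × 35.6 = 13072 ft.
Airport 2 is higher by 13072 − 3152 = 9920 ft.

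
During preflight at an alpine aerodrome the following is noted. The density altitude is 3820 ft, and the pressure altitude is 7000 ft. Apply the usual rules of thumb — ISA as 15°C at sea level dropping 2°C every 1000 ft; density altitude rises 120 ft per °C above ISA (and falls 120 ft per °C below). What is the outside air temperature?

-25.5°C

Density altitude − pressure altitude = 3820 − 7000 = -3180 ft.
At 120 ft/°C that is an ISA deviation of -3180/120 = -26.5°C.
ISA temperature at 7000 ft = 15 − 2 × (7000/1000) = 1°C.
OAT = ISA + deviation = 1 + (-26.5) = -25.5°C.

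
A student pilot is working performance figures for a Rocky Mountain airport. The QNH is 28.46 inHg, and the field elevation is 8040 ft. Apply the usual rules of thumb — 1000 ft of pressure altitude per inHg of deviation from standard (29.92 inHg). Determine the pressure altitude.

Pressure correction = (29.92 − 28.46) × 1000 = +1460 ft.
Pressure altitude = 8040 + (+1460) = 9500 ft.

9500 ft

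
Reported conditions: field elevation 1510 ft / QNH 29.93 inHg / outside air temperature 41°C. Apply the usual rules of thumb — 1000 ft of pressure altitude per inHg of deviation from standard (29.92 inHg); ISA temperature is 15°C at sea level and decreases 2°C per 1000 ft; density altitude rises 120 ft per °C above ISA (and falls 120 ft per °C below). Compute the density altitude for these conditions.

4980 ft

Pressure altitude = 1510 + (29.92 − 29.93) × 1000 = 1510 + (-10) = 1500 ft.
ISA temperature at 1500 ft = 15 − 2 × (1500/1000) = 12°C.
ISA deviation = 41 − 12 = +29°C.
Density altitude = 1500 + 120 × (29) = 4980 ft.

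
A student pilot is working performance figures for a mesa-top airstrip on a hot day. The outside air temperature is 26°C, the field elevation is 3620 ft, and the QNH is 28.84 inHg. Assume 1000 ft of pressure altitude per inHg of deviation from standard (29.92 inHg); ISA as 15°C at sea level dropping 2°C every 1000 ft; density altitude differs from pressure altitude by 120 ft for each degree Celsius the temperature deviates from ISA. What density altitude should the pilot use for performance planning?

7148 ft

Pressure altitude = 3620 + (29.92 − 28.84) × 1000 = 3620 + (+1080) = 4700 ft.
ISA temperature at 4700 ft = 15 − 2 × (4700/1000) = 5.6°C.
ISA deviation = 26 − 5.6 = +20.4°C.
Density altitude = 4700 + 120 × (20.4) = 7148 ft.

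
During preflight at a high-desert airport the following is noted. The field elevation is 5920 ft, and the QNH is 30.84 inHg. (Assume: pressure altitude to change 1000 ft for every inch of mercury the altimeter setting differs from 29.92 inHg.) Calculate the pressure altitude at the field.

Pressure correction = (29.92 − 30.84) × 1000 = -920 ft.
Pressure altitude = 5920 + (-920) = 5000 ft.

5000 ft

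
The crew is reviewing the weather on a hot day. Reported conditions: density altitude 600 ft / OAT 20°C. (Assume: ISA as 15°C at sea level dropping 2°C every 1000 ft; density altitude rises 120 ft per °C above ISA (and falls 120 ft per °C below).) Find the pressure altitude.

DA = PA + 120 × (OAT − (15 − 2·PA/1000)) = PA + 120·OAT − 1800 + 0.24·PA = 1.24·PA + 120·OAT − 1800.
So 1.24·PA = 600 − 120 × 20 + 1800 = 0.
PA = 0 / 1.24 = 0 ft.

0 ft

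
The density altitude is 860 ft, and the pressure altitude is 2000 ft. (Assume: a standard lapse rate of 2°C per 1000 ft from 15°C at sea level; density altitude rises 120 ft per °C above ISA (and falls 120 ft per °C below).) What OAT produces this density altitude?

1.5°C

Density altitude − pressure altitude = 860 − 2000 = -1140 ft.
At 120 ft/°C that is an ISA deviation of -1140/120 = -9.5°C.
ISA temperature at 2000 ft = 15 − 2 × (2000/1000) = 11°C.
OAT = ISA + deviation = 11 + (-9.5) = 1.5°C.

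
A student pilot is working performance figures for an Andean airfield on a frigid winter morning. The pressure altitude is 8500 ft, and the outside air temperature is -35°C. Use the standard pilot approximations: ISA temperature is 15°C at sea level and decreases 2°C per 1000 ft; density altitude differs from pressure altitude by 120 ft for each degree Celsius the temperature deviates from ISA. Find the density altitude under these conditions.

4540 ft

ISA temperature at 8500 ft = 15 − 2 × (8500/1000) = -2°C.
ISA deviation = -35 − (-2) = -33°C.
Density altitude = 8500 + 120 × (-33) = 8500 + (-3960) = 4540 ft.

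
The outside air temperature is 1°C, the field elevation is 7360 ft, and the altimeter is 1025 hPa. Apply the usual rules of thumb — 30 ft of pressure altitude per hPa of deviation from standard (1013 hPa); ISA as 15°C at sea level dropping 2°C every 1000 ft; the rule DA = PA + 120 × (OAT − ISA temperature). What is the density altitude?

7000 ft

Pressure altitude = 7360 + (1013 − 1025) × 30 = 7360 + (-360) = 7000 ft.
ISA temperature at 7000 ft = 15 − 2 × (7000/1000) = 1°C.
ISA deviation = 1 − 1 = 0°C.
Density altitude = 7000 + 120 × (0) = 7000 ft.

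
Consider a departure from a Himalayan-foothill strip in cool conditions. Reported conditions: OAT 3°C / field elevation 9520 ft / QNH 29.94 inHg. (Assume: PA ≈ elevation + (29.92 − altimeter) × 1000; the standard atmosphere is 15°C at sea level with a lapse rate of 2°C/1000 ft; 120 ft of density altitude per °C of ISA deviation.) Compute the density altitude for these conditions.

10340 ft

Pressure altitude = 9520 + (29.92 − 29.94) × 1000 = 9520 + (-20) = 9500 ft.
ISA temperature at 9500 ft = 15 − 2 × (9500/1000) = -4°C.
ISA deviation = 3 − (-4) = +7°C.
Density altitude = 9500 + 120 × (7) = 10340 ft.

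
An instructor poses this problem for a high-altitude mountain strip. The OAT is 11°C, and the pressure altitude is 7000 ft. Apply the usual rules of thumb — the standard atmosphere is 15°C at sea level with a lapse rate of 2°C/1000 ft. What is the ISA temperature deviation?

ISA+10°C

ISA temperature at 7000 ft = 15 − 2 × (7000/1000) = 1°C.
Deviation = OAT − ISA = 11 − 1 = +10°C.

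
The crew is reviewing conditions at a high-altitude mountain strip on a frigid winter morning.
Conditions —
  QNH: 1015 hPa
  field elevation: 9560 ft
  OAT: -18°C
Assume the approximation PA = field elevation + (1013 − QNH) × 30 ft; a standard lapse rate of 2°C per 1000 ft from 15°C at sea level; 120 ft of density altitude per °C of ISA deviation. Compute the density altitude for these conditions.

Pressure altitude = 9560 + (1013 − 1015) × 30 = 9560 + (-60) = 9500 ft.
ISA temperature at 9500 ft = 15 − 2 × (9500/1000) = -4°C.
ISA deviation = -18 − (-4) = -14°C.
Density altitude = 9500 + 120 × (-14) = 7820 ft.

7820 ft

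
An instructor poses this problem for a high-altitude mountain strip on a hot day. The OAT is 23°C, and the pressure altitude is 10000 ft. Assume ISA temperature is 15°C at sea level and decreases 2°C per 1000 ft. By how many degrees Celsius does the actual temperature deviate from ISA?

ISA+28°C

ISA temperature at 10000 ft = 15 − 2 × (10000/1000) = -5°C.
Deviation = OAT − ISA = 23 − (-5) = +28°C.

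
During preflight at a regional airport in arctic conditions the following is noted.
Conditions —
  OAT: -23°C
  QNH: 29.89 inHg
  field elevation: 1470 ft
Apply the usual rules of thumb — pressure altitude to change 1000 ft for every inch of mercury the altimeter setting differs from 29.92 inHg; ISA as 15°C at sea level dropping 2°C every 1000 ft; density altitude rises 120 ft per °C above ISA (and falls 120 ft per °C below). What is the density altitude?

-2700 ft

Pressure altitude = 1470 + (29.92 − 29.89) × 1000 = 1470 + (+30) = 1500 ft.
ISA temperature at 1500 ft = 15 − 2 × (1500/1000) = 12°C.
ISA deviation = -23 − 12 = -35°C.
Density altitude = 1500 + 120 × (-35) = -2700 ft.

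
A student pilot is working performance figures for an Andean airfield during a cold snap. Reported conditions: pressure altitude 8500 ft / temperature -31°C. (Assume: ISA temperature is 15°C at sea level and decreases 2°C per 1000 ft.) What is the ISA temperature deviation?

ISA temperature at 8500 ft = 15 − 2 × (8500/1000) = -2°C.
Deviation = OAT − ISA = -31 − (-2) = -29°C.

ISA-29°C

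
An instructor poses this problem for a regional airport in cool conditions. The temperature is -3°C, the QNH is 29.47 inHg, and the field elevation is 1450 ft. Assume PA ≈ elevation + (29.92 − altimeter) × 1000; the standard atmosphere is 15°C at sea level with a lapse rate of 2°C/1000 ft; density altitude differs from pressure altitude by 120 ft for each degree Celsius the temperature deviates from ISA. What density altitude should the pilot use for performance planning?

196 ft

Pressure altitude = 1450 + (29.92 − 29.47) × 1000 = 1450 + (+450) = 1900 ft.
ISA temperature at 1900 ft = 15 − 2 × (1900/1000) = 11.2°C.
ISA deviation = -3 − 11.2 = -14.2°C.
Density altitude = 1900 + 120 × (-14.2) = 196 ft.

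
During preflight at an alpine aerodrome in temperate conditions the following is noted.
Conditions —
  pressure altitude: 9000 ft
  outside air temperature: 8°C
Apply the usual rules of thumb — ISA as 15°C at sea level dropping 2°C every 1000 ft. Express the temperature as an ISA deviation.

ISA+11°C

ISA temperature at 9000 ft = 15 − 2 × (9000/1000) = -3°C.
Deviation = OAT − ISA = 8 − (-3) = +11°C.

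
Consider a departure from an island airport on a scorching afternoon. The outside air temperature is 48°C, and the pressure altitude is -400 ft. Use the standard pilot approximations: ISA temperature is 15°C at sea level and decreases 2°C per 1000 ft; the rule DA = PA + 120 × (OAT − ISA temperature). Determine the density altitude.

ISA temperature at -400 ft = 15 − 2 × (-400/1000) = 15.8°C.
ISA deviation = 48 − 15.8 = +32.2°C.
Density altitude = -400 + 120 × (32.2) = -400 + (+3864) = 3464 ft.

3464 ft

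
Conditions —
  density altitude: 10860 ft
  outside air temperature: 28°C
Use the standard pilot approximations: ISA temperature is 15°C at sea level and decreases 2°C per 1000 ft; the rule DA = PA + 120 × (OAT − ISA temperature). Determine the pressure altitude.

7500 ft

DA = PA + 120 × (OAT − (15 − 2·PA/1000)) = PA + 120·OAT − 1800 + 0.24·PA = 1.24·PA + 120·OAT − 1800.
So 1.24·PA = 10860 − 120 × 28 + 1800 = 9300.
PA = 9300 / 1.24 = 7500 ft.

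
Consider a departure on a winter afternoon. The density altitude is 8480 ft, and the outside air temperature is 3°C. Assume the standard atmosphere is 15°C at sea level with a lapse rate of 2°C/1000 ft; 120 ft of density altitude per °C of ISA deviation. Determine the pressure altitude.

8000 ft

DA = PA + 120 × (OAT − (15 − 2·PA/1000)) = PA + 120·OAT − 1800 + 0.24·PA = 1.24·PA + 120·OAT − 1800.
So 1.24·PA = 8480 − 120 × 3 + 1800 = 9920.
PA = 9920 / 1.24 = 8000 ft.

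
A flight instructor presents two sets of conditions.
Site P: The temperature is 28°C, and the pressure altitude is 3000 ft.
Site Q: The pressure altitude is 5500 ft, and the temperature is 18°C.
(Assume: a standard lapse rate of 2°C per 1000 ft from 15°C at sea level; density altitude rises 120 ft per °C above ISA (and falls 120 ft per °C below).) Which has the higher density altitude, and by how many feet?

Site P: ISA temp = 9°C, deviation +19°C, DA = 3000 + 120 × 19 = 5280 ft.
Site Q: ISA temp = 4°C, deviation +14°C, DA = 5500 + 120 × 14 = 7180 ft.
Site Q is higher by 7180 − 5280 = 1900 ft.

Site Q by 1900 ft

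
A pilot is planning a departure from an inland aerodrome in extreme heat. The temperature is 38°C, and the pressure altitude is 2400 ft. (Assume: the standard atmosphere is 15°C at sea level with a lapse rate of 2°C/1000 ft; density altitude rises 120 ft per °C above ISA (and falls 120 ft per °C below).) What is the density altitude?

5736 ft

ISA temperature at 2400 ft = 15 − 2 × (2400/1000) = 10.2°C.
ISA deviation = 38 − 10.2 = +27.8°C.
Density altitude = 2400 + 120 × (27.8) = 2400 + (+3336) = 5736 ft.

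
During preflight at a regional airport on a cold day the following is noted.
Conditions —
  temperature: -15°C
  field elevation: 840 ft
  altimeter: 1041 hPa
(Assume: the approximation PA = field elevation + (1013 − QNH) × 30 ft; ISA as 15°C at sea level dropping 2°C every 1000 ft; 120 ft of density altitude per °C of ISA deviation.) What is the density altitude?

Pressure altitude = 840 + (1013 − 1041) × 30 = 840 + (-840) = 0 ft.
ISA temperature at 0 ft = 15 − 2 × (0/1000) = 15°C.
ISA deviation = -15 − 15 = -30°C.
Density altitude = 0 + 120 × (-30) = -3600 ft.

-3600 ft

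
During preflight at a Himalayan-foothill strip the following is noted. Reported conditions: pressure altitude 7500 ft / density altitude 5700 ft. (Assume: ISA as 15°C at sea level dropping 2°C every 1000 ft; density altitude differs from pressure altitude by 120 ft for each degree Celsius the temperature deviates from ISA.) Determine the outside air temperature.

-15°C

Density altitude − pressure altitude = 5700 − 7500 = -1800 ft.
At 120 ft/°C that is an ISA deviation of -1800/120 = -15°C.
ISA temperature at 7500 ft = 15 − 2 × (7500/1000) = 0°C.
OAT = ISA + deviation = 0 + (-15) = -15°C.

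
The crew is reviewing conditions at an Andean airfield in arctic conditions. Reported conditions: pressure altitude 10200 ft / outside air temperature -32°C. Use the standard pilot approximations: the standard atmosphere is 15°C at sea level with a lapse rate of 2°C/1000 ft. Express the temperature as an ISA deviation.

ISA temperature at 10200 ft = 15 − 2 × (10200/1000) = -5.4°C.
Deviation = OAT − ISA = -32 − (-5.4) = -26.6°C.

ISA-26.6°C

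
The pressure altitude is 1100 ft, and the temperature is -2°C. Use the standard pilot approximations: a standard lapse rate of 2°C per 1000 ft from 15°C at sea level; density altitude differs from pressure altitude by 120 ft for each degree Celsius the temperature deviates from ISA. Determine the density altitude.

ISA temperature at 1100 ft = 15 − 2 × (1100/1000) = 12.8°C.
ISA deviation = -2 − 12.8 = -14.8°C.
Density altitude = 1100 + 120 × (-14.8) = 1100 + (-1776) = -676 ft.

-676 ft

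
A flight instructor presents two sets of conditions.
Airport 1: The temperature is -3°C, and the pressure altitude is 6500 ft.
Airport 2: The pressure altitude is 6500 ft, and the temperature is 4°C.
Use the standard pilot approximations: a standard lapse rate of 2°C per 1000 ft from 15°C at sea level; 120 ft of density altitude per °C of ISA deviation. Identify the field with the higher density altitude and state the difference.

Airport 2 by 840 ft

Airport 1: ISA temp = 2°C, deviation -5°C, DA = 6500 + 120 × (-5) = 5900 ft.
Airport 2: ISA temp = 2°C, deviation +2°C, DA = 6500 + 120 × 2 = 6740 ft.
Airport 2 is higher by 6740 − 5900 = 840 ft.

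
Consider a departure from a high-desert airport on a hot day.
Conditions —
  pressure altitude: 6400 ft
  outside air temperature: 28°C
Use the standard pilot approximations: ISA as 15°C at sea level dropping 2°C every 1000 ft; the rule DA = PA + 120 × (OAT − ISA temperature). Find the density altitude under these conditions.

9496 ft

ISA temperature at 6400 ft = 15 − 2 × (6400/1000) = 2.2°C.
ISA deviation = 28 − 2.2 = +25.8°C.
Density altitude = 6400 + 120 × (25.8) = 6400 + (+3096) = 9496 ft.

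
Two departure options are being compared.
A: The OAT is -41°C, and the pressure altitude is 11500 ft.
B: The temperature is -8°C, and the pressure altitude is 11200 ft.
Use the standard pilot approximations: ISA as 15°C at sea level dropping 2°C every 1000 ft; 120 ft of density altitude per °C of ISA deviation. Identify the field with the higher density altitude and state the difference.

B by 3588 ft

A: ISA temp = -8°C, deviation -33°C, DA = 11500 + 120 × (-33) = 7540 ft.
B: ISA temp = -7.4°C, deviation -0.6°C, DA = 11200 + 120 × (-0.6) = 11128 ft.
B is higher by 11128 − 7540 = 3588 ft.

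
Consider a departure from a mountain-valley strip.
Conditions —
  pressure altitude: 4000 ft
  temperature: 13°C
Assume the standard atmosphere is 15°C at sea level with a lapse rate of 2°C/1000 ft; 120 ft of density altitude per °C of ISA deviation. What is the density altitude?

ISA temperature at 4000 ft = 15 − 2 × (4000/1000) = 7°C.
ISA deviation = 13 − 7 = +6°C.
Density altitude = 4000 + 120 × (6) = 4000 + (+720) = 4720 ft.

4720 ft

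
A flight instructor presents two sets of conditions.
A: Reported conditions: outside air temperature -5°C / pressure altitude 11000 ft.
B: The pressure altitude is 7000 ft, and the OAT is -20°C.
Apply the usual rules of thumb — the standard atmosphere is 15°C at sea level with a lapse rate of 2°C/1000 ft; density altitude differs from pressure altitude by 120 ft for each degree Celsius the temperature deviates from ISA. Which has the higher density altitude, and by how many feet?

A: ISA temp = -7°C, deviation +2°C, DA = 11000 + 120 × 2 = 11240 ft.
B: ISA temp = 1°C, deviation -21°C, DA = 7000 + 120 × (-21) = 4480 ft.
A is higher by 11240 − 4480 = 6760 ft.

A by 6760 ft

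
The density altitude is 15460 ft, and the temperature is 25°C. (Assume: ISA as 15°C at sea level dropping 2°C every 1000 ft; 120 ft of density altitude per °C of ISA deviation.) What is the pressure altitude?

DA = PA + 120 × (OAT − (15 − 2·PA/1000)) = PA + 120·OAT − 1800 + 0.24·PA = 1.24·PA + 120·OAT − 1800.
So 1.24·PA = 15460 − 120 × 25 + 1800 = 14260.
PA = 14260 / 1.24 = 11500 ft.

11500 ft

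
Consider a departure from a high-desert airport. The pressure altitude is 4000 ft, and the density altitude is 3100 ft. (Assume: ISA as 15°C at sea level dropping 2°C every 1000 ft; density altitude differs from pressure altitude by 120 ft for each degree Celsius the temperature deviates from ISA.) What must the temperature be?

-0.5°C

Density altitude − pressure altitude = 3100 − 4000 = -900 ft.
At 120 ft/°C that is an ISA deviation of -900/120 = -7.5°C.
ISA temperature at 4000 ft = 15 − 2 × (4000/1000) = 7°C.
OAT = ISA + deviation = 7 + (-7.5) = -0.5°C.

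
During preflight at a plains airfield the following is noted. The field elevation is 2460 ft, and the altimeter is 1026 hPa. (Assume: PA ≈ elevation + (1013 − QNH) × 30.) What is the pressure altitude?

2070 ft

Pressure correction = (1013 − 1026) × 30 = -390 ft.
Pressure altitude = 2460 + (-390) = 2070 ft.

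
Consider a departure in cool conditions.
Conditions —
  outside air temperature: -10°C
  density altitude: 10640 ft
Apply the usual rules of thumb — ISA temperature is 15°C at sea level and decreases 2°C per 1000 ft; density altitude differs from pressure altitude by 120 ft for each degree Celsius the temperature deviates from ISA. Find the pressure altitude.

DA = PA + 120 × (OAT − (15 − 2·PA/1000)) = PA + 120·OAT − 1800 + 0.24·PA = 1.24·PA + 120·OAT − 1800.
So 1.24·PA = 10640 − 120 × (-10) + 1800 = 13640.
PA = 13640 / 1.24 = 11000 ft.

11000 ft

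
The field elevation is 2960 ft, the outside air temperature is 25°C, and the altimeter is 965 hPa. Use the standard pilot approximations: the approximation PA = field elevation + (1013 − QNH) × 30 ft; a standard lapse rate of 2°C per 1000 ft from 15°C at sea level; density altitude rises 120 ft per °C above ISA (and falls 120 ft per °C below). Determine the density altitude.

Pressure altitude = 2960 + (1013 − 965) × 30 = 2960 + (+1440) = 4400 ft.
ISA temperature at 4400 ft = 15 − 2 × (4400/1000) = 6.2°C.
ISA deviation = 25 − 6.2 = +18.8°C.
Density altitude = 4400 + 120 × (18.8) = 6656 ft.

6656 ft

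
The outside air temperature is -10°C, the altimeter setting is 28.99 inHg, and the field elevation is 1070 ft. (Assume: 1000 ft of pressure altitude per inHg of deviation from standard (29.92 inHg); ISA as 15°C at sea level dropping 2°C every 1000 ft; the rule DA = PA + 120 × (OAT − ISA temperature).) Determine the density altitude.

Pressure altitude = 1070 + (29.92 − 28.99) × 1000 = 1070 + (+930) = 2000 ft.
ISA temperature at 2000 ft = 15 − 2 × (2000/1000) = 11°C.
ISA deviation = -10 − 11 = -21°C.
Density altitude = 2000 + 120 × (-21) = -520 ft.

-520 ft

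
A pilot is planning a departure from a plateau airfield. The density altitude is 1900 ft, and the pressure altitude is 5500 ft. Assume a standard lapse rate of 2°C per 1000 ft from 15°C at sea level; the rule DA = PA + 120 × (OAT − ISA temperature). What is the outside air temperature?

-26°C

Density altitude − pressure altitude = 1900 − 5500 = -3600 ft.
At 120 ft/°C that is an ISA deviation of -3600/120 = -30°C.
ISA temperature at 5500 ft = 15 − 2 × (5500/1000) = 4°C.
OAT = ISA + deviation = 4 + (-30) = -26°C.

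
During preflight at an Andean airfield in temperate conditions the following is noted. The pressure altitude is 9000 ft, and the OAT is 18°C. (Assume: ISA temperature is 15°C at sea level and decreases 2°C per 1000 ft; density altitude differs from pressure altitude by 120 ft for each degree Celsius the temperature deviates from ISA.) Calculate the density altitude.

ISA temperature at 9000 ft = 15 − 2 × (9000/1000) = -3°C.
ISA deviation = 18 − (-3) = +21°C.
Density altitude = 9000 + 120 × (21) = 9000 + (+2520) = 11520 ft.

11520 ft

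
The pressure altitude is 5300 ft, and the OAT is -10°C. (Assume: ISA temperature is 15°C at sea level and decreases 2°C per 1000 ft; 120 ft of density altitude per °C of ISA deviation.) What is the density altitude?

3572 ft

ISA temperature at 5300 ft = 15 − 2 × (5300/1000) = 4.4°C.
ISA deviation = -10 − 4.4 = -14.4°C.
Density altitude = 5300 + 120 × (-14.4) = 5300 + (-1728) = 3572 ft.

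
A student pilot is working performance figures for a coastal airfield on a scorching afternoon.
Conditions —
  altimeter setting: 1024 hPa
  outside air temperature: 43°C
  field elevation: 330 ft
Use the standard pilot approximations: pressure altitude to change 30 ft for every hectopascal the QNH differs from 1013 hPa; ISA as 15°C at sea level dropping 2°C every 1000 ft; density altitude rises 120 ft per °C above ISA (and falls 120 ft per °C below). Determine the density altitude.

Pressure altitude = 330 + (1013 − 1024) × 30 = 330 + (-330) = 0 ft.
ISA temperature at 0 ft = 15 − 2 × (0/1000) = 15°C.
ISA deviation = 43 − 15 = +28°C.
Density altitude = 0 + 120 × (28) = 3360 ft.

3360 ft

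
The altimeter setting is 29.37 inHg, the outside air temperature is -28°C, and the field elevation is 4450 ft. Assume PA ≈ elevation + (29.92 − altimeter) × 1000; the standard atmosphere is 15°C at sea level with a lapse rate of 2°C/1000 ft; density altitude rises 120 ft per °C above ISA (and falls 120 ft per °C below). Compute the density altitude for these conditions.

1040 ft

Pressure altitude = 4450 + (29.92 − 29.37) × 1000 = 4450 + (+550) = 5000 ft.
ISA temperature at 5000 ft = 15 − 2 × (5000/1000) = 5°C.
ISA deviation = -28 − 5 = -33°C.
Density altitude = 5000 + 120 × (-33) = 1040 ft.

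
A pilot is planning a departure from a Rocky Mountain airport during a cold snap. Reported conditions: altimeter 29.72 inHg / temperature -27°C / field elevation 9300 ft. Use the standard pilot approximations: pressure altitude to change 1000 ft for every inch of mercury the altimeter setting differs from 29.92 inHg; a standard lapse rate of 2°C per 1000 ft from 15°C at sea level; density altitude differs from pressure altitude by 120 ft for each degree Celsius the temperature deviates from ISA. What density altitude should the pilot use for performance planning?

Pressure altitude = 9300 + (29.92 − 29.72) × 1000 = 9300 + (+200) = 9500 ft.
ISA temperature at 9500 ft = 15 − 2 × (9500/1000) = -4°C.
ISA deviation = -27 − (-4) = -23°C.
Density altitude = 9500 + 120 × (-23) = 6740 ft.

6740 ft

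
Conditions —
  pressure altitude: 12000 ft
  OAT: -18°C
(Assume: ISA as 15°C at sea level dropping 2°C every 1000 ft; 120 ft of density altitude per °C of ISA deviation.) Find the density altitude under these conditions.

10920 ft

ISA temperature at 12000 ft = 15 − 2 × (12000/1000) = -9°C.
ISA deviation = -18 − (-9) = -9°C.
Density altitude = 12000 + 120 × (-9) = 12000 + (-1080) = 10920 ft.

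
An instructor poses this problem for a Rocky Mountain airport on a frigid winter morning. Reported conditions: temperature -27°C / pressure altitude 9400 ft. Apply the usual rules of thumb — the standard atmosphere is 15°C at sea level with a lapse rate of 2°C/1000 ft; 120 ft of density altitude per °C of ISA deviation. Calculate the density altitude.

6616 ft

ISA temperature at 9400 ft = 15 − 2 × (9400/1000) = -3.8°C.
ISA deviation = -27 − (-3.8) = -23.2°C.
Density altitude = 9400 + 120 × (-23.2) = 9400 + (-2784) = 6616 ft.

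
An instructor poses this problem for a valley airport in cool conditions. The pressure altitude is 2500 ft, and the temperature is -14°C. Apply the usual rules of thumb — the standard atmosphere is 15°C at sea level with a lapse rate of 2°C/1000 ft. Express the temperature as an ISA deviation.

ISA temperature at 2500 ft = 15 − 2 × (2500/1000) = 10°C.
Deviation = OAT − ISA = -14 − 10 = -24°C.

ISA-24°C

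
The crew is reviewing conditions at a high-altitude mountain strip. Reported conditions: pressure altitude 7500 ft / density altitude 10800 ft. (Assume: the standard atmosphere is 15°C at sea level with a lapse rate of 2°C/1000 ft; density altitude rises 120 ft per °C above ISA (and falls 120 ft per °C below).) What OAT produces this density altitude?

27.5°C

Density altitude − pressure altitude = 10800 − 7500 = +3300 ft.
At 120 ft/°C that is an ISA deviation of 3300/120 = +27.5°C.
ISA temperature at 7500 ft = 15 − 2 × (7500/1000) = 0°C.
OAT = ISA + deviation = 0 + (+27.5) = 27.5°C.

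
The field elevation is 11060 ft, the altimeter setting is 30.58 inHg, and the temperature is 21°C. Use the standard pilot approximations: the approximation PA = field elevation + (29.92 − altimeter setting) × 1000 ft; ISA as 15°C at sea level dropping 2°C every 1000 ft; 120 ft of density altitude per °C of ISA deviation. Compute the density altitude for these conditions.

Pressure altitude = 11060 + (29.92 − 30.58) × 1000 = 11060 + (-660) = 10400 ft.
ISA temperature at 10400 ft = 15 − 2 × (10400/1000) = -5.8°C.
ISA deviation = 21 − (-5.8) = +26.8°C.
Density altitude = 10400 + 120 × (26.8) = 13616 ft.

13616 ft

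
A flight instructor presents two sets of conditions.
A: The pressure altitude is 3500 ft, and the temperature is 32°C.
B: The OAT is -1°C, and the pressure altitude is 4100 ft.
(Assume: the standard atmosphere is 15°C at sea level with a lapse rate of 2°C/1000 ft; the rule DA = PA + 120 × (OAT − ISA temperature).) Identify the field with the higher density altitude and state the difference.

A: ISA temp = 8°C, deviation +24°C, DA = 3500 + 120 × 24 = 6380 ft.
B: ISA temp = 6.8°C, deviation -7.8°C, DA = 4100 + 120 × (-7.8) = 3164 ft.
A is higher by 6380 − 3164 = 3216 ft.

A by 3216 ft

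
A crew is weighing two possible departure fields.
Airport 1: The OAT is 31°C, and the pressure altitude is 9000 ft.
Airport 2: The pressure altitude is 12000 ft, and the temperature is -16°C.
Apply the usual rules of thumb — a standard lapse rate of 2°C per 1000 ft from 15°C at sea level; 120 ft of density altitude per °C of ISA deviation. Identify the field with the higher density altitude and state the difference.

Airport 1 by 1920 ft

Airport 1: ISA temp = -3°C, deviation +34°C, DA = 9000 + 120 × 34 = 13080 ft.
Airport 2: ISA temp = -9°C, deviation -7°C, DA = 12000 + 120 × (-7) = 11160 ft.
Airport 1 is higher by 13080 − 11160 = 1920 ft.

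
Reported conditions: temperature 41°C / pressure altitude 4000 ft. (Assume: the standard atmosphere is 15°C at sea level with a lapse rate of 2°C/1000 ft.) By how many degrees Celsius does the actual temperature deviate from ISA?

ISA+34°C

ISA temperature at 4000 ft = 15 − 2 × (4000/1000) = 7°C.
Deviation = OAT − ISA = 41 − 7 = +34°C.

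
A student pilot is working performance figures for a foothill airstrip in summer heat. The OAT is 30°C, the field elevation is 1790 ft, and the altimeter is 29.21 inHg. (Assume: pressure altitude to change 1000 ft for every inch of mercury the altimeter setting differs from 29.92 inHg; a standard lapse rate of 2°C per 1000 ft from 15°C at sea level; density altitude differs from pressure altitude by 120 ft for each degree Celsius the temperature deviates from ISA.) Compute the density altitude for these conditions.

Pressure altitude = 1790 + (29.92 − 29.21) × 1000 = 1790 + (+710) = 2500 ft.
ISA temperature at 2500 ft = 15 − 2 × (2500/1000) = 10°C.
ISA deviation = 30 − 10 = +20°C.
Density altitude = 2500 + 120 × (20) = 4900 ft.

4900 ft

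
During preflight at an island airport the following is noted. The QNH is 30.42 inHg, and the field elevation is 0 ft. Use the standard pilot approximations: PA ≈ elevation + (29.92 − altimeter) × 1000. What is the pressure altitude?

Pressure correction = (29.92 − 30.42) × 1000 = -500 ft.
Pressure altitude = 0 + (-500) = -500 ft.

-500 ft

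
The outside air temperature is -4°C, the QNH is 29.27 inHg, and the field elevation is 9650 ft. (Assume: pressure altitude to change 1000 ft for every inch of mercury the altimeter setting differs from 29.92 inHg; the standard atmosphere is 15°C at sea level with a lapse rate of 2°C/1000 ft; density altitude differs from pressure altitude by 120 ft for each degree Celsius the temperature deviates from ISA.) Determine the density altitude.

10492 ft

Pressure altitude = 9650 + (29.92 − 29.27) × 1000 = 9650 + (+650) = 10300 ft.
ISA temperature at 10300 ft = 15 − 2 × (10300/1000) = -5.6°C.
ISA deviation = -4 − (-5.6) = +1.6°C.
Density altitude = 10300 + 120 × (1.6) = 10492 ft.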